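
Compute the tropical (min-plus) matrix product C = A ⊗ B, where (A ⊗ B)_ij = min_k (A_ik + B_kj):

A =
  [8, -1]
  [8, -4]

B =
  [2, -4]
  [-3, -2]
A ⊗ B =
  [-4, -3]
  [-7, -6]

Apply the min-plus product entry-by-entry:
  C[0][0] = min over k of (A[0][0] + B[0][0] = 8 + 2 = 10, A[0][1] + B[1][0] = -1 + -3 = -4) = -4 (attained at k = 1)
  C[0][1] = min over k of (A[0][0] + B[0][1] = 8 + -4 = 4, A[0][1] + B[1][1] = -1 + -2 = -3) = -3 (attained at k = 1)
  C[1][0] = min over k of (A[1][0] + B[0][0] = 8 + 2 = 10, A[1][1] + B[1][0] = -4 + -3 = -7) = -7 (attained at k = 1)
  C[1][1] = min over k of (A[1][0] + B[0][1] = 8 + -4 = 4, A[1][1] + B[1][1] = -4 + -2 = -6) = -6 (attained at k = 1)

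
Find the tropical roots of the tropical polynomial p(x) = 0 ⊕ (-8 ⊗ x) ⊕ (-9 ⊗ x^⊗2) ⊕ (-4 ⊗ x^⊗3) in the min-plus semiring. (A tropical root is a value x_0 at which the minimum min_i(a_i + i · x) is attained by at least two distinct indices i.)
Roots: {-5, 1, 8}

Each tropical root is a break point of the lower envelope of the lines y = a_i + i · x (there are 4 lines, with slopes 0, 1, ..., 3). Only the lines that attain the minimum somewhere contribute to roots; other lines are dominated. Here the surviving (envelope) indices are i = 3, i = 2, i = 1, i = 0.
Intersections between consecutive envelope lines give the roots: for adjacent envelope indices i < j the intersection is x = (a_i − a_j) / (j − i). Reading off the sorted break points: {-5, 1, 8}.
Verification: at each break x_0, at least two indices attain the minimum of min_i(a_i + i · x_0).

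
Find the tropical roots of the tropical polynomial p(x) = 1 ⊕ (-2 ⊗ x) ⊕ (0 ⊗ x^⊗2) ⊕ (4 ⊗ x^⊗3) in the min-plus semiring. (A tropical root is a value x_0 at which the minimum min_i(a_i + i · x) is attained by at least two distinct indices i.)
Roots: {-4, -2, 3}

Each tropical root is a break point of the lower envelope of the lines y = a_i + i · x (there are 4 lines, with slopes 0, 1, ..., 3). Only the lines that attain the minimum somewhere contribute to roots; other lines are dominated. Here the surviving (envelope) indices are i = 3, i = 2, i = 1, i = 0.
Intersections between consecutive envelope lines give the roots: for adjacent envelope indices i < j the intersection is x = (a_i − a_j) / (j − i). Reading off the sorted break points: {-4, -2, 3}.
Verification: at each break x_0, at least two indices attain the minimum of min_i(a_i + i · x_0).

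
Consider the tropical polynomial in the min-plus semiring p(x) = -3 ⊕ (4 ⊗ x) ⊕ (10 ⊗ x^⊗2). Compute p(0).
p(0) = -3

A tropical monomial a ⊗ x^⊗i evaluates to a + i · x. Evaluating each term at x = 0:
  Term 0 contributes -3 + 0 · 0 = -3
  Term 1 contributes 4 + 1 · 0 = 4
  Term 2 contributes 10 + 2 · 0 = 10
p(0) = ⊕ of these = min[-3, 4, 10] = -3.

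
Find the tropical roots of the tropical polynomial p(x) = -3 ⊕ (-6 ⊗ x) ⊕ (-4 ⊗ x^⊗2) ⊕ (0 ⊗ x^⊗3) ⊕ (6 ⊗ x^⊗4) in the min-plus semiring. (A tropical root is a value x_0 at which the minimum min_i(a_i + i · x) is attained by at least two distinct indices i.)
Roots: {-6, -4, -2, 3}

Each tropical root is a break point of the lower envelope of the lines y = a_i + i · x (there are 5 lines, with slopes 0, 1, ..., 4). Only the lines that attain the minimum somewhere contribute to roots; other lines are dominated. Here the surviving (envelope) indices are i = 4, i = 3, i = 2, i = 1, i = 0.
Intersections between consecutive envelope lines give the roots: for adjacent envelope indices i < j the intersection is x = (a_i − a_j) / (j − i). Reading off the sorted break points: {-6, -4, -2, 3}.
Verification: at each break x_0, at least two indices attain the minimum of min_i(a_i + i · x_0).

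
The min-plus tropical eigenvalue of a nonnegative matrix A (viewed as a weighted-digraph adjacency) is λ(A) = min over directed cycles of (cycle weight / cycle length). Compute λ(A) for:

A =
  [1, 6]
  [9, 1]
λ(A) = 1

Enumerate directed cycles and compute their means (weight / length). Sample:
  cycle 0 → 0: weight = 1, length = 1, mean = 1/1 ≈ 1.000
  cycle 1 → 1: weight = 1, length = 1, mean = 1/1 ≈ 1.000
  cycle 0 → 1 → 0: weight = 15, length = 2, mean = 15/2 ≈ 7.500
  cycle 1 → 0 → 1: weight = 15, length = 2, mean = 15/2 ≈ 7.500
Minimum mean = 1.000, attained e.g. along the cycle 0 → 0 with weight 1 and length 1. So λ(A) = 1/1 = 1.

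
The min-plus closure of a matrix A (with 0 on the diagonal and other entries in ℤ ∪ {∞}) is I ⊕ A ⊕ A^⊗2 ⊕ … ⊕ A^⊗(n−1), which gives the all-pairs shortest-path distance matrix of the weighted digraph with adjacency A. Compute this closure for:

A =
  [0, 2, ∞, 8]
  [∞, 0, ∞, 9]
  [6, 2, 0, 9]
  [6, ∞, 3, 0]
Closure =
  [0, 2, 11, 8]
  [15, 0, 12, 9]
  [6, 2, 0, 9]
  [6, 5, 3, 0]

This is the Floyd-Warshall all-pairs shortest-path computation. For each intermediate vertex k = 0, 1, …, 3, update dist[i][j] ← min(dist[i][j], dist[i][k] + dist[k][j]). The final matrix gives, for each (i, j), the minimum total weight of any directed path from i to j (possibly empty when i = j).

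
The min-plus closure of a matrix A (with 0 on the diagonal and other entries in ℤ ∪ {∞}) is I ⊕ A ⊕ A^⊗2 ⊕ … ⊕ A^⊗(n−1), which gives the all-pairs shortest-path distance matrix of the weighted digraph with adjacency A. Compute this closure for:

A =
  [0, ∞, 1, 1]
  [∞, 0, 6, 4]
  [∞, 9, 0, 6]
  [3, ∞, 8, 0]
Closure =
  [0, 10, 1, 1]
  [7, 0, 6, 4]
  [9, 9, 0, 6]
  [3, 13, 4, 0]

This is the Floyd-Warshall all-pairs shortest-path computation. For each intermediate vertex k = 0, 1, …, 3, update dist[i][j] ← min(dist[i][j], dist[i][k] + dist[k][j]). The final matrix gives, for each (i, j), the minimum total weight of any directed path from i to j (possibly empty when i = j).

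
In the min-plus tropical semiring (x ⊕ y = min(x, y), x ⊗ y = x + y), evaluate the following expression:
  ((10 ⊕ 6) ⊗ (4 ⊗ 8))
((10 ⊕ 6) ⊗ (4 ⊗ 8)) = 18

Expand innermost to outermost. Recall ⊕ takes the minimum of its arguments and ⊗ takes their sum. Working out the expression ((10 ⊕ 6) ⊗ (4 ⊗ 8)) gives 18.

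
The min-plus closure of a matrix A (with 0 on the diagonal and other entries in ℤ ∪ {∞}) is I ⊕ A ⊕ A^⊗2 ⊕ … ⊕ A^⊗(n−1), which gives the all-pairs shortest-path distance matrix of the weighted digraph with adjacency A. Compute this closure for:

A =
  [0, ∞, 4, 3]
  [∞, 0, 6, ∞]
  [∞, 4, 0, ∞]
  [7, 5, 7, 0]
Closure =
  [0, 8, 4, 3]
  [∞, 0, 6, ∞]
  [∞, 4, 0, ∞]
  [7, 5, 7, 0]

This is the Floyd-Warshall all-pairs shortest-path computation. For each intermediate vertex k = 0, 1, …, 3, update dist[i][j] ← min(dist[i][j], dist[i][k] + dist[k][j]). The final matrix gives, for each (i, j), the minimum total weight of any directed path from i to j (possibly empty when i = j).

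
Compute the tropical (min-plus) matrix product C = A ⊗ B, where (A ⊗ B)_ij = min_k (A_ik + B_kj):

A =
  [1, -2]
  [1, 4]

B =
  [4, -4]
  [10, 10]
A ⊗ B =
  [5, -3]
  [5, -3]

Apply the min-plus product entry-by-entry:
  C[0][0] = min over k of (A[0][0] + B[0][0] = 1 + 4 = 5, A[0][1] + B[1][0] = -2 + 10 = 8) = 5 (attained at k = 0)
  C[0][1] = min over k of (A[0][0] + B[0][1] = 1 + -4 = -3, A[0][1] + B[1][1] = -2 + 10 = 8) = -3 (attained at k = 0)
  C[1][0] = min over k of (A[1][0] + B[0][0] = 1 + 4 = 5, A[1][1] + B[1][0] = 4 + 10 = 14) = 5 (attained at k = 0)
  C[1][1] = min over k of (A[1][0] + B[0][1] = 1 + -4 = -3, A[1][1] + B[1][1] = 4 + 10 = 14) = -3 (attained at k = 0)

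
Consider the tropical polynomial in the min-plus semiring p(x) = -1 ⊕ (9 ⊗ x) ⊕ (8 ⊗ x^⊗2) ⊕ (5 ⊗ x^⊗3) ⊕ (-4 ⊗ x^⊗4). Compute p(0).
p(0) = -4

A tropical monomial a ⊗ x^⊗i evaluates to a + i · x. Evaluating each term at x = 0:
  Term 0 contributes -1 + 0 · 0 = -1
  Term 1 contributes 9 + 1 · 0 = 9
  Term 2 contributes 8 + 2 · 0 = 8
  Term 3 contributes 5 + 3 · 0 = 5
  Term 4 contributes -4 + 4 · 0 = -4
p(0) = ⊕ of these = min[-1, 9, 8, 5, -4] = -4.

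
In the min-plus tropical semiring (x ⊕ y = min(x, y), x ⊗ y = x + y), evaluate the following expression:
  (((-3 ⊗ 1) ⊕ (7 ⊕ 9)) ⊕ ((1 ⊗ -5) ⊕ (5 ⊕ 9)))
(((-3 ⊗ 1) ⊕ (7 ⊕ 9)) ⊕ ((1 ⊗ -5) ⊕ (5 ⊕ 9))) = -4

Expand innermost to outermost. Recall ⊕ takes the minimum of its arguments and ⊗ takes their sum. Working out the expression (((-3 ⊗ 1) ⊕ (7 ⊕ 9)) ⊕ ((1 ⊗ -5) ⊕ (5 ⊕ 9))) gives -4.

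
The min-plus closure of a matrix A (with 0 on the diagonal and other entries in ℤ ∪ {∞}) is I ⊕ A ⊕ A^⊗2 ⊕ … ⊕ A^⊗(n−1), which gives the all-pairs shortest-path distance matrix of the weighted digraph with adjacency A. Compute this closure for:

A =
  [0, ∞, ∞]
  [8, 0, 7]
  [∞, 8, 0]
Closure =
  [0, ∞, ∞]
  [8, 0, 7]
  [16, 8, 0]

This is the Floyd-Warshall all-pairs shortest-path computation. For each intermediate vertex k = 0, 1, …, 2, update dist[i][j] ← min(dist[i][j], dist[i][k] + dist[k][j]). The final matrix gives, for each (i, j), the minimum total weight of any directed path from i to j (possibly empty when i = j).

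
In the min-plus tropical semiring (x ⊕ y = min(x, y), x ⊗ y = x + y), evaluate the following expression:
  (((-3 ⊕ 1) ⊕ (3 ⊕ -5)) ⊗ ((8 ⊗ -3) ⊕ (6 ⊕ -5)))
(((-3 ⊕ 1) ⊕ (3 ⊕ -5)) ⊗ ((8 ⊗ -3) ⊕ (6 ⊕ -5))) = -10

Expand innermost to outermost. Recall ⊕ takes the minimum of its arguments and ⊗ takes their sum. Working out the expression (((-3 ⊕ 1) ⊕ (3 ⊕ -5)) ⊗ ((8 ⊗ -3) ⊕ (6 ⊕ -5))) gives -10.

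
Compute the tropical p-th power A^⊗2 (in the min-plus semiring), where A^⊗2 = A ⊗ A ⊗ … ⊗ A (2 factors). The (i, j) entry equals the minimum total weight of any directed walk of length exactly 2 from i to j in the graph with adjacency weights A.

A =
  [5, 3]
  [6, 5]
A^⊗2 =
  [9, 8]
  [11, 9]

Each entry (A^⊗2)_ij equals the minimum over all length-2 walks i = v_0 → v_1 → … → v_2 = j of Σ_t A[v_t][v_{t+1}]. For example, for (i, j) = (0, 1) we minimise over 2 possible intermediate vertex sequences; the minimum is 8, attained along the walk 0 → 0 → 1.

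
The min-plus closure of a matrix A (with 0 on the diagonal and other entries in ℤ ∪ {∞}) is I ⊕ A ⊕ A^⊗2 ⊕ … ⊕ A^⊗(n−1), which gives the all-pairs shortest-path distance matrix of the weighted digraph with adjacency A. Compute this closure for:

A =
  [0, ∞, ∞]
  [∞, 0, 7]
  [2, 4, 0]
Closure =
  [0, ∞, ∞]
  [9, 0, 7]
  [2, 4, 0]

This is the Floyd-Warshall all-pairs shortest-path computation. For each intermediate vertex k = 0, 1, …, 2, update dist[i][j] ← min(dist[i][j], dist[i][k] + dist[k][j]). The final matrix gives, for each (i, j), the minimum total weight of any directed path from i to j (possibly empty when i = j).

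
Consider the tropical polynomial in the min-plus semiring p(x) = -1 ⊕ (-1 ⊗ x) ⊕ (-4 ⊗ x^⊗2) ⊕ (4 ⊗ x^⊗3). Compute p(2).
p(2) = -1

A tropical monomial a ⊗ x^⊗i evaluates to a + i · x. Evaluating each term at x = 2:
  Term 0 contributes -1 + 0 · 2 = -1
  Term 1 contributes -1 + 1 · 2 = 1
  Term 2 contributes -4 + 2 · 2 = 0
  Term 3 contributes 4 + 3 · 2 = 10
p(2) = ⊕ of these = min[-1, 1, 0, 10] = -1.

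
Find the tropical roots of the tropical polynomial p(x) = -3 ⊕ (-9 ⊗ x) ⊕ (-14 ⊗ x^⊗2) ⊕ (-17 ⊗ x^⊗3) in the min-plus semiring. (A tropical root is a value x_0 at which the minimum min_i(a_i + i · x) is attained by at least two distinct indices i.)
Roots: {3, 5, 6}

Each tropical root is a break point of the lower envelope of the lines y = a_i + i · x (there are 4 lines, with slopes 0, 1, ..., 3). Only the lines that attain the minimum somewhere contribute to roots; other lines are dominated. Here the surviving (envelope) indices are i = 3, i = 2, i = 1, i = 0.
Intersections between consecutive envelope lines give the roots: for adjacent envelope indices i < j the intersection is x = (a_i − a_j) / (j − i). Reading off the sorted break points: {3, 5, 6}.
Verification: at each break x_0, at least two indices attain the minimum of min_i(a_i + i · x_0).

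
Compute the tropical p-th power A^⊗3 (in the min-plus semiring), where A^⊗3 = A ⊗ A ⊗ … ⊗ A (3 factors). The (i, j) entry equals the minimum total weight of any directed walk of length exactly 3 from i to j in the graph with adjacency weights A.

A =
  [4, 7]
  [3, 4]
A^⊗3 =
  [12, 15]
  [11, 12]

Each entry (A^⊗3)_ij equals the minimum over all length-3 walks i = v_0 → v_1 → … → v_3 = j of Σ_t A[v_t][v_{t+1}]. For example, for (i, j) = (0, 1) we minimise over 4 possible intermediate vertex sequences; the minimum is 15, attained along the walk 0 → 0 → 0 → 1.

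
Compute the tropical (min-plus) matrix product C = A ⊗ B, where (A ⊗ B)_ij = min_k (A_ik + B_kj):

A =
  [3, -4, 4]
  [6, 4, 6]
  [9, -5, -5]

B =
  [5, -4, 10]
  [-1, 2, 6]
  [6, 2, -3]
A ⊗ B =
  [-5, -2, 1]
  [3, 2, 3]
  [-6, -3, -8]

Apply the min-plus product entry-by-entry:
  C[0][0] = min over k of (A[0][0] + B[0][0] = 3 + 5 = 8, A[0][1] + B[1][0] = -4 + -1 = -5, A[0][2] + B[2][0] = 4 + 6 = 10) = -5 (attained at k = 1)
  C[0][1] = min over k of (A[0][0] + B[0][1] = 3 + -4 = -1, A[0][1] + B[1][1] = -4 + 2 = -2, A[0][2] + B[2][1] = 4 + 2 = 6) = -2 (attained at k = 1)
  C[0][2] = min over k of (A[0][0] + B[0][2] = 3 + 10 = 13, A[0][1] + B[1][2] = -4 + 6 = 2, A[0][2] + B[2][2] = 4 + -3 = 1) = 1 (attained at k = 2)
  C[1][0] = min over k of (A[1][0] + B[0][0] = 6 + 5 = 11, A[1][1] + B[1][0] = 4 + -1 = 3, A[1][2] + B[2][0] = 6 + 6 = 12) = 3 (attained at k = 1)
  C[1][1] = min over k of (A[1][0] + B[0][1] = 6 + -4 = 2, A[1][1] + B[1][1] = 4 + 2 = 6, A[1][2] + B[2][1] = 6 + 2 = 8) = 2 (attained at k = 0)
  C[1][2] = min over k of (A[1][0] + B[0][2] = 6 + 10 = 16, A[1][1] + B[1][2] = 4 + 6 = 10, A[1][2] + B[2][2] = 6 + -3 = 3) = 3 (attained at k = 2)
  C[2][0] = min over k of (A[2][0] + B[0][0] = 9 + 5 = 14, A[2][1] + B[1][0] = -5 + -1 = -6, A[2][2] + B[2][0] = -5 + 6 = 1) = -6 (attained at k = 1)
  C[2][1] = min over k of (A[2][0] + B[0][1] = 9 + -4 = 5, A[2][1] + B[1][1] = -5 + 2 = -3, A[2][2] + B[2][1] = -5 + 2 = -3) = -3 (attained at k = 1)
  C[2][2] = min over k of (A[2][0] + B[0][2] = 9 + 10 = 19, A[2][1] + B[1][2] = -5 + 6 = 1, A[2][2] + B[2][2] = -5 + -3 = -8) = -8 (attained at k = 2)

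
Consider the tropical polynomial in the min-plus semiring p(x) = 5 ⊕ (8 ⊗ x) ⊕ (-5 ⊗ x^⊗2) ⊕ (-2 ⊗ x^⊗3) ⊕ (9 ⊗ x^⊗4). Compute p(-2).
p(-2) = -9

A tropical monomial a ⊗ x^⊗i evaluates to a + i · x. Evaluating each term at x = -2:
  Term 0 contributes 5 + 0 · -2 = 5
  Term 1 contributes 8 + 1 · -2 = 6
  Term 2 contributes -5 + 2 · -2 = -9
  Term 3 contributes -2 + 3 · -2 = -8
  Term 4 contributes 9 + 4 · -2 = 1
p(-2) = ⊕ of these = min[5, 6, -9, -8, 1] = -9.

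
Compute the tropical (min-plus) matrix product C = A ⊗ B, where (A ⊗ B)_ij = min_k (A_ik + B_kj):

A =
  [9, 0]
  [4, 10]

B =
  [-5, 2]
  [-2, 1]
A ⊗ B =
  [-2, 1]
  [-1, 6]

Apply the min-plus product entry-by-entry:
  C[0][0] = min over k of (A[0][0] + B[0][0] = 9 + -5 = 4, A[0][1] + B[1][0] = 0 + -2 = -2) = -2 (attained at k = 1)
  C[0][1] = min over k of (A[0][0] + B[0][1] = 9 + 2 = 11, A[0][1] + B[1][1] = 0 + 1 = 1) = 1 (attained at k = 1)
  C[1][0] = min over k of (A[1][0] + B[0][0] = 4 + -5 = -1, A[1][1] + B[1][0] = 10 + -2 = 8) = -1 (attained at k = 0)
  C[1][1] = min over k of (A[1][0] + B[0][1] = 4 + 2 = 6, A[1][1] + B[1][1] = 10 + 1 = 11) = 6 (attained at k = 0)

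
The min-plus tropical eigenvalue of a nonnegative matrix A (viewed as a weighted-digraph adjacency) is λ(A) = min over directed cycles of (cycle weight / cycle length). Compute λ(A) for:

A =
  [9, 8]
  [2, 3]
λ(A) = 3

Enumerate directed cycles and compute their means (weight / length). Sample:
  cycle 0 → 0: weight = 9, length = 1, mean = 9/1 ≈ 9.000
  cycle 1 → 1: weight = 3, length = 1, mean = 3/1 ≈ 3.000
  cycle 0 → 1 → 0: weight = 10, length = 2, mean = 10/2 ≈ 5.000
  cycle 1 → 0 → 1: weight = 10, length = 2, mean = 10/2 ≈ 5.000
Minimum mean = 3.000, attained e.g. along the cycle 1 → 1 with weight 3 and length 1. So λ(A) = 3/1 = 3.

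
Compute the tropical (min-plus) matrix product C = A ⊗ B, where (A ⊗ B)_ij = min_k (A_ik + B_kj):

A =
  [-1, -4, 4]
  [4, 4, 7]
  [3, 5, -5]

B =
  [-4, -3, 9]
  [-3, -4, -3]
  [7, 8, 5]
A ⊗ B =
  [-7, -8, -7]
  [0, 0, 1]
  [-1, 0, 0]

Apply the min-plus product entry-by-entry:
  C[0][0] = min over k of (A[0][0] + B[0][0] = -1 + -4 = -5, A[0][1] + B[1][0] = -4 + -3 = -7, A[0][2] + B[2][0] = 4 + 7 = 11) = -7 (attained at k = 1)
  C[0][1] = min over k of (A[0][0] + B[0][1] = -1 + -3 = -4, A[0][1] + B[1][1] = -4 + -4 = -8, A[0][2] + B[2][1] = 4 + 8 = 12) = -8 (attained at k = 1)
  C[0][2] = min over k of (A[0][0] + B[0][2] = -1 + 9 = 8, A[0][1] + B[1][2] = -4 + -3 = -7, A[0][2] + B[2][2] = 4 + 5 = 9) = -7 (attained at k = 1)
  C[1][0] = min over k of (A[1][0] + B[0][0] = 4 + -4 = 0, A[1][1] + B[1][0] = 4 + -3 = 1, A[1][2] + B[2][0] = 7 + 7 = 14) = 0 (attained at k = 0)
  C[1][1] = min over k of (A[1][0] + B[0][1] = 4 + -3 = 1, A[1][1] + B[1][1] = 4 + -4 = 0, A[1][2] + B[2][1] = 7 + 8 = 15) = 0 (attained at k = 1)
  C[1][2] = min over k of (A[1][0] + B[0][2] = 4 + 9 = 13, A[1][1] + B[1][2] = 4 + -3 = 1, A[1][2] + B[2][2] = 7 + 5 = 12) = 1 (attained at k = 1)
  C[2][0] = min over k of (A[2][0] + B[0][0] = 3 + -4 = -1, A[2][1] + B[1][0] = 5 + -3 = 2, A[2][2] + B[2][0] = -5 + 7 = 2) = -1 (attained at k = 0)
  C[2][1] = min over k of (A[2][0] + B[0][1] = 3 + -3 = 0, A[2][1] + B[1][1] = 5 + -4 = 1, A[2][2] + B[2][1] = -5 + 8 = 3) = 0 (attained at k = 0)
  C[2][2] = min over k of (A[2][0] + B[0][2] = 3 + 9 = 12, A[2][1] + B[1][2] = 5 + -3 = 2, A[2][2] + B[2][2] = -5 + 5 = 0) = 0 (attained at k = 2)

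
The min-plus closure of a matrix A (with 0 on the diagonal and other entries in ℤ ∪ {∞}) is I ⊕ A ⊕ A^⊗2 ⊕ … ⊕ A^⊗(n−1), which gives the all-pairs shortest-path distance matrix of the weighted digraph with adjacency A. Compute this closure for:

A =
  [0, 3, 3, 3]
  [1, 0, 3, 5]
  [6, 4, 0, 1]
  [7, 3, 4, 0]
Closure =
  [0, 3, 3, 3]
  [1, 0, 3, 4]
  [5, 4, 0, 1]
  [4, 3, 4, 0]

This is the Floyd-Warshall all-pairs shortest-path computation. For each intermediate vertex k = 0, 1, …, 3, update dist[i][j] ← min(dist[i][j], dist[i][k] + dist[k][j]). The final matrix gives, for each (i, j), the minimum total weight of any directed path from i to j (possibly empty when i = j).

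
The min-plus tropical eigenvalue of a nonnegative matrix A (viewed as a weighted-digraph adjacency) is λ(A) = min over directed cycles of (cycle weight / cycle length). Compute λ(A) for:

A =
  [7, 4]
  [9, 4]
λ(A) = 4

Enumerate directed cycles and compute their means (weight / length). Sample:
  cycle 0 → 0: weight = 7, length = 1, mean = 7/1 ≈ 7.000
  cycle 1 → 1: weight = 4, length = 1, mean = 4/1 ≈ 4.000
  cycle 0 → 1 → 0: weight = 13, length = 2, mean = 13/2 ≈ 6.500
  cycle 1 → 0 → 1: weight = 13, length = 2, mean = 13/2 ≈ 6.500
Minimum mean = 4.000, attained e.g. along the cycle 1 → 1 with weight 4 and length 1. So λ(A) = 4/1 = 4.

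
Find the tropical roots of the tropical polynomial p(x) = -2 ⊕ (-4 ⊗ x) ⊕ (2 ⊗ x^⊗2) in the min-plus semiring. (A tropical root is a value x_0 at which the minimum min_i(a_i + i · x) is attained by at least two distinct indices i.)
Roots: {-6, 2}

Each tropical root is a break point of the lower envelope of the lines y = a_i + i · x (there are 3 lines, with slopes 0, 1, ..., 2). Only the lines that attain the minimum somewhere contribute to roots; other lines are dominated. Here the surviving (envelope) indices are i = 2, i = 1, i = 0.
Intersections between consecutive envelope lines give the roots: for adjacent envelope indices i < j the intersection is x = (a_i − a_j) / (j − i). Reading off the sorted break points: {-6, 2}.
Verification: at each break x_0, at least two indices attain the minimum of min_i(a_i + i · x_0).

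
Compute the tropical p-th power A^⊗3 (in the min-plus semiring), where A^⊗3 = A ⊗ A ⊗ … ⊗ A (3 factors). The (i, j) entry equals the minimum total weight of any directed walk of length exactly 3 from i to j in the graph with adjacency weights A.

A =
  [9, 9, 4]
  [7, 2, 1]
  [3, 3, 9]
A^⊗3 =
  [13, 9, 8]
  [6, 6, 5]
  [7, 7, 6]

Each entry (A^⊗3)_ij equals the minimum over all length-3 walks i = v_0 → v_1 → … → v_3 = j of Σ_t A[v_t][v_{t+1}]. For example, for (i, j) = (0, 2) we minimise over 9 possible intermediate vertex sequences; the minimum is 8, attained along the walk 0 → 2 → 1 → 2.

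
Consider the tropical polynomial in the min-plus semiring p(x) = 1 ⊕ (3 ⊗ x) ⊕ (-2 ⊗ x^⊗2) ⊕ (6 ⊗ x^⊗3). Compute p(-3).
p(-3) = -8

A tropical monomial a ⊗ x^⊗i evaluates to a + i · x. Evaluating each term at x = -3:
  Term 0 contributes 1 + 0 · -3 = 1
  Term 1 contributes 3 + 1 · -3 = 0
  Term 2 contributes -2 + 2 · -3 = -8
  Term 3 contributes 6 + 3 · -3 = -3
p(-3) = ⊕ of these = min[1, 0, -8, -3] = -8.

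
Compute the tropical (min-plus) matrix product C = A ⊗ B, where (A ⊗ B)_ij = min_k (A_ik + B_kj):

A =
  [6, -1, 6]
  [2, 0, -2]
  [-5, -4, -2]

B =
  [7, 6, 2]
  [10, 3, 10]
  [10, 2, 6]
A ⊗ B =
  [9, 2, 8]
  [8, 0, 4]
  [2, -1, -3]

Apply the min-plus product entry-by-entry:
  C[0][0] = min over k of (A[0][0] + B[0][0] = 6 + 7 = 13, A[0][1] + B[1][0] = -1 + 10 = 9, A[0][2] + B[2][0] = 6 + 10 = 16) = 9 (attained at k = 1)
  C[0][1] = min over k of (A[0][0] + B[0][1] = 6 + 6 = 12, A[0][1] + B[1][1] = -1 + 3 = 2, A[0][2] + B[2][1] = 6 + 2 = 8) = 2 (attained at k = 1)
  C[0][2] = min over k of (A[0][0] + B[0][2] = 6 + 2 = 8, A[0][1] + B[1][2] = -1 + 10 = 9, A[0][2] + B[2][2] = 6 + 6 = 12) = 8 (attained at k = 0)
  C[1][0] = min over k of (A[1][0] + B[0][0] = 2 + 7 = 9, A[1][1] + B[1][0] = 0 + 10 = 10, A[1][2] + B[2][0] = -2 + 10 = 8) = 8 (attained at k = 2)
  C[1][1] = min over k of (A[1][0] + B[0][1] = 2 + 6 = 8, A[1][1] + B[1][1] = 0 + 3 = 3, A[1][2] + B[2][1] = -2 + 2 = 0) = 0 (attained at k = 2)
  C[1][2] = min over k of (A[1][0] + B[0][2] = 2 + 2 = 4, A[1][1] + B[1][2] = 0 + 10 = 10, A[1][2] + B[2][2] = -2 + 6 = 4) = 4 (attained at k = 0)
  C[2][0] = min over k of (A[2][0] + B[0][0] = -5 + 7 = 2, A[2][1] + B[1][0] = -4 + 10 = 6, A[2][2] + B[2][0] = -2 + 10 = 8) = 2 (attained at k = 0)
  C[2][1] = min over k of (A[2][0] + B[0][1] = -5 + 6 = 1, A[2][1] + B[1][1] = -4 + 3 = -1, A[2][2] + B[2][1] = -2 + 2 = 0) = -1 (attained at k = 1)
  C[2][2] = min over k of (A[2][0] + B[0][2] = -5 + 2 = -3, A[2][1] + B[1][2] = -4 + 10 = 6, A[2][2] + B[2][2] = -2 + 6 = 4) = -3 (attained at k = 0)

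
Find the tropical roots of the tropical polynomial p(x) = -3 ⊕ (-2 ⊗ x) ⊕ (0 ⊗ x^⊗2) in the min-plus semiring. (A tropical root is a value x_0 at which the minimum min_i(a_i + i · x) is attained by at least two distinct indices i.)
Roots: {-2, -1}

Each tropical root is a break point of the lower envelope of the lines y = a_i + i · x (there are 3 lines, with slopes 0, 1, ..., 2). Only the lines that attain the minimum somewhere contribute to roots; other lines are dominated. Here the surviving (envelope) indices are i = 2, i = 1, i = 0.
Intersections between consecutive envelope lines give the roots: for adjacent envelope indices i < j the intersection is x = (a_i − a_j) / (j − i). Reading off the sorted break points: {-2, -1}.
Verification: at each break x_0, at least two indices attain the minimum of min_i(a_i + i · x_0).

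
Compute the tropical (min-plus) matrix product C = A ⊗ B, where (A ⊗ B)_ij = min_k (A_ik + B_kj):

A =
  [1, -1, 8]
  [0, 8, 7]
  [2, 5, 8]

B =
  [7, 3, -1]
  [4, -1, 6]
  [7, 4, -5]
A ⊗ B =
  [3, -2, 0]
  [7, 3, -1]
  [9, 4, 1]

Apply the min-plus product entry-by-entry:
  C[0][0] = min over k of (A[0][0] + B[0][0] = 1 + 7 = 8, A[0][1] + B[1][0] = -1 + 4 = 3, A[0][2] + B[2][0] = 8 + 7 = 15) = 3 (attained at k = 1)
  C[0][1] = min over k of (A[0][0] + B[0][1] = 1 + 3 = 4, A[0][1] + B[1][1] = -1 + -1 = -2, A[0][2] + B[2][1] = 8 + 4 = 12) = -2 (attained at k = 1)
  C[0][2] = min over k of (A[0][0] + B[0][2] = 1 + -1 = 0, A[0][1] + B[1][2] = -1 + 6 = 5, A[0][2] + B[2][2] = 8 + -5 = 3) = 0 (attained at k = 0)
  C[1][0] = min over k of (A[1][0] + B[0][0] = 0 + 7 = 7, A[1][1] + B[1][0] = 8 + 4 = 12, A[1][2] + B[2][0] = 7 + 7 = 14) = 7 (attained at k = 0)
  C[1][1] = min over k of (A[1][0] + B[0][1] = 0 + 3 = 3, A[1][1] + B[1][1] = 8 + -1 = 7, A[1][2] + B[2][1] = 7 + 4 = 11) = 3 (attained at k = 0)
  C[1][2] = min over k of (A[1][0] + B[0][2] = 0 + -1 = -1, A[1][1] + B[1][2] = 8 + 6 = 14, A[1][2] + B[2][2] = 7 + -5 = 2) = -1 (attained at k = 0)
  C[2][0] = min over k of (A[2][0] + B[0][0] = 2 + 7 = 9, A[2][1] + B[1][0] = 5 + 4 = 9, A[2][2] + B[2][0] = 8 + 7 = 15) = 9 (attained at k = 0)
  C[2][1] = min over k of (A[2][0] + B[0][1] = 2 + 3 = 5, A[2][1] + B[1][1] = 5 + -1 = 4, A[2][2] + B[2][1] = 8 + 4 = 12) = 4 (attained at k = 1)
  C[2][2] = min over k of (A[2][0] + B[0][2] = 2 + -1 = 1, A[2][1] + B[1][2] = 5 + 6 = 11, A[2][2] + B[2][2] = 8 + -5 = 3) = 1 (attained at k = 0)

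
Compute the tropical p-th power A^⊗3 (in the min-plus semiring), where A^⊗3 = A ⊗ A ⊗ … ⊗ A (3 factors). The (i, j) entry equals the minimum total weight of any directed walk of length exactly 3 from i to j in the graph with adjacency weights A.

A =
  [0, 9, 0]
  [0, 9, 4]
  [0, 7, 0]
A^⊗3 =
  [0, 7, 0]
  [0, 7, 0]
  [0, 7, 0]

Each entry (A^⊗3)_ij equals the minimum over all length-3 walks i = v_0 → v_1 → … → v_3 = j of Σ_t A[v_t][v_{t+1}]. For example, for (i, j) = (0, 2) we minimise over 9 possible intermediate vertex sequences; the minimum is 0, attained along the walk 0 → 0 → 0 → 2.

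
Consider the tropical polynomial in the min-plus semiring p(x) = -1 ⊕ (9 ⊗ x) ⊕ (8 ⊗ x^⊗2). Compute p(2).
p(2) = -1

A tropical monomial a ⊗ x^⊗i evaluates to a + i · x. Evaluating each term at x = 2:
  Term 0 contributes -1 + 0 · 2 = -1
  Term 1 contributes 9 + 1 · 2 = 11
  Term 2 contributes 8 + 2 · 2 = 12
p(2) = ⊕ of these = min[-1, 11, 12] = -1.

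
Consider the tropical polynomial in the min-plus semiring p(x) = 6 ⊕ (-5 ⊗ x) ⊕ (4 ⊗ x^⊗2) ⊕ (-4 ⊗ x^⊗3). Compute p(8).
p(8) = 3

A tropical monomial a ⊗ x^⊗i evaluates to a + i · x. Evaluating each term at x = 8:
  Term 0 contributes 6 + 0 · 8 = 6
  Term 1 contributes -5 + 1 · 8 = 3
  Term 2 contributes 4 + 2 · 8 = 20
  Term 3 contributes -4 + 3 · 8 = 20
p(8) = ⊕ of these = min[6, 3, 20, 20] = 3.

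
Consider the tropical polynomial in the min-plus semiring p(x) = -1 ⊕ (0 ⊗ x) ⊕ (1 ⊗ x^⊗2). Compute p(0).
p(0) = -1

A tropical monomial a ⊗ x^⊗i evaluates to a + i · x. Evaluating each term at x = 0:
  Term 0 contributes -1 + 0 · 0 = -1
  Term 1 contributes 0 + 1 · 0 = 0
  Term 2 contributes 1 + 2 · 0 = 1
p(0) = ⊕ of these = min[-1, 0, 1] = -1.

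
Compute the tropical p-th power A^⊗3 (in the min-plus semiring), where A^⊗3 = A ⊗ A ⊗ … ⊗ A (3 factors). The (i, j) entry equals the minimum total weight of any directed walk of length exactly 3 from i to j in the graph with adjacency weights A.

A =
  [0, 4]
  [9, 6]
A^⊗3 =
  [0, 4]
  [9, 13]

Each entry (A^⊗3)_ij equals the minimum over all length-3 walks i = v_0 → v_1 → … → v_3 = j of Σ_t A[v_t][v_{t+1}]. For example, for (i, j) = (0, 1) we minimise over 4 possible intermediate vertex sequences; the minimum is 4, attained along the walk 0 → 0 → 0 → 1.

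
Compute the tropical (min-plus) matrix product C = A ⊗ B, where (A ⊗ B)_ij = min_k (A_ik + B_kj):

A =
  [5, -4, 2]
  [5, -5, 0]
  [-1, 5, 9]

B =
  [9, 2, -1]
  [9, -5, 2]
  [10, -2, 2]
A ⊗ B =
  [5, -9, -2]
  [4, -10, -3]
  [8, 0, -2]

Apply the min-plus product entry-by-entry:
  C[0][0] = min over k of (A[0][0] + B[0][0] = 5 + 9 = 14, A[0][1] + B[1][0] = -4 + 9 = 5, A[0][2] + B[2][0] = 2 + 10 = 12) = 5 (attained at k = 1)
  C[0][1] = min over k of (A[0][0] + B[0][1] = 5 + 2 = 7, A[0][1] + B[1][1] = -4 + -5 = -9, A[0][2] + B[2][1] = 2 + -2 = 0) = -9 (attained at k = 1)
  C[0][2] = min over k of (A[0][0] + B[0][2] = 5 + -1 = 4, A[0][1] + B[1][2] = -4 + 2 = -2, A[0][2] + B[2][2] = 2 + 2 = 4) = -2 (attained at k = 1)
  C[1][0] = min over k of (A[1][0] + B[0][0] = 5 + 9 = 14, A[1][1] + B[1][0] = -5 + 9 = 4, A[1][2] + B[2][0] = 0 + 10 = 10) = 4 (attained at k = 1)
  C[1][1] = min over k of (A[1][0] + B[0][1] = 5 + 2 = 7, A[1][1] + B[1][1] = -5 + -5 = -10, A[1][2] + B[2][1] = 0 + -2 = -2) = -10 (attained at k = 1)
  C[1][2] = min over k of (A[1][0] + B[0][2] = 5 + -1 = 4, A[1][1] + B[1][2] = -5 + 2 = -3, A[1][2] + B[2][2] = 0 + 2 = 2) = -3 (attained at k = 1)
  C[2][0] = min over k of (A[2][0] + B[0][0] = -1 + 9 = 8, A[2][1] + B[1][0] = 5 + 9 = 14, A[2][2] + B[2][0] = 9 + 10 = 19) = 8 (attained at k = 0)
  C[2][1] = min over k of (A[2][0] + B[0][1] = -1 + 2 = 1, A[2][1] + B[1][1] = 5 + -5 = 0, A[2][2] + B[2][1] = 9 + -2 = 7) = 0 (attained at k = 1)
  C[2][2] = min over k of (A[2][0] + B[0][2] = -1 + -1 = -2, A[2][1] + B[1][2] = 5 + 2 = 7, A[2][2] + B[2][2] = 9 + 2 = 11) = -2 (attained at k = 0)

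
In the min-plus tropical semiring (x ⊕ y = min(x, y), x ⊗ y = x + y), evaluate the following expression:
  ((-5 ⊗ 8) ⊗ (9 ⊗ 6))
((-5 ⊗ 8) ⊗ (9 ⊗ 6)) = 18

Expand innermost to outermost. Recall ⊕ takes the minimum of its arguments and ⊗ takes their sum. Working out the expression ((-5 ⊗ 8) ⊗ (9 ⊗ 6)) gives 18.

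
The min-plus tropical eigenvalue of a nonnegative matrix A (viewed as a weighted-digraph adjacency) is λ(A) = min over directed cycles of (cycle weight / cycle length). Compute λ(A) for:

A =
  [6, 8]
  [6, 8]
λ(A) = 6

Enumerate directed cycles and compute their means (weight / length). Sample:
  cycle 0 → 0: weight = 6, length = 1, mean = 6/1 ≈ 6.000
  cycle 1 → 1: weight = 8, length = 1, mean = 8/1 ≈ 8.000
  cycle 0 → 1 → 0: weight = 14, length = 2, mean = 14/2 ≈ 7.000
  cycle 1 → 0 → 1: weight = 14, length = 2, mean = 14/2 ≈ 7.000
Minimum mean = 6.000, attained e.g. along the cycle 0 → 0 with weight 6 and length 1. So λ(A) = 6/1 = 6.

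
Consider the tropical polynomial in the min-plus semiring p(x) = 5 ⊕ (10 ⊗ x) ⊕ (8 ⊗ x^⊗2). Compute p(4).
p(4) = 5

A tropical monomial a ⊗ x^⊗i evaluates to a + i · x. Evaluating each term at x = 4:
  Term 0 contributes 5 + 0 · 4 = 5
  Term 1 contributes 10 + 1 · 4 = 14
  Term 2 contributes 8 + 2 · 4 = 16
p(4) = ⊕ of these = min[5, 14, 16] = 5.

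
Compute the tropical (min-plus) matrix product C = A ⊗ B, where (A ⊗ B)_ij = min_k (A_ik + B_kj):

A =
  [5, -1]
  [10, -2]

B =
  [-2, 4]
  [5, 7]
A ⊗ B =
  [3, 6]
  [3, 5]

Apply the min-plus product entry-by-entry:
  C[0][0] = min over k of (A[0][0] + B[0][0] = 5 + -2 = 3, A[0][1] + B[1][0] = -1 + 5 = 4) = 3 (attained at k = 0)
  C[0][1] = min over k of (A[0][0] + B[0][1] = 5 + 4 = 9, A[0][1] + B[1][1] = -1 + 7 = 6) = 6 (attained at k = 1)
  C[1][0] = min over k of (A[1][0] + B[0][0] = 10 + -2 = 8, A[1][1] + B[1][0] = -2 + 5 = 3) = 3 (attained at k = 1)
  C[1][1] = min over k of (A[1][0] + B[0][1] = 10 + 4 = 14, A[1][1] + B[1][1] = -2 + 7 = 5) = 5 (attained at k = 1)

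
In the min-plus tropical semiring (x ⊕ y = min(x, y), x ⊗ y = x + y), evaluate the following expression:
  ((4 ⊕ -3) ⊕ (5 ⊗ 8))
((4 ⊕ -3) ⊕ (5 ⊗ 8)) = -3

Expand innermost to outermost. Recall ⊕ takes the minimum of its arguments and ⊗ takes their sum. Working out the expression ((4 ⊕ -3) ⊕ (5 ⊗ 8)) gives -3.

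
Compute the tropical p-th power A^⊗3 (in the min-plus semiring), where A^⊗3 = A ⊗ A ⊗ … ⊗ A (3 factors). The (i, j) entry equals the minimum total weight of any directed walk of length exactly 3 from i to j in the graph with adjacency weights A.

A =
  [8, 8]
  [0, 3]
A^⊗3 =
  [11, 14]
  [6, 9]

Each entry (A^⊗3)_ij equals the minimum over all length-3 walks i = v_0 → v_1 → … → v_3 = j of Σ_t A[v_t][v_{t+1}]. For example, for (i, j) = (0, 1) we minimise over 4 possible intermediate vertex sequences; the minimum is 14, attained along the walk 0 → 1 → 1 → 1.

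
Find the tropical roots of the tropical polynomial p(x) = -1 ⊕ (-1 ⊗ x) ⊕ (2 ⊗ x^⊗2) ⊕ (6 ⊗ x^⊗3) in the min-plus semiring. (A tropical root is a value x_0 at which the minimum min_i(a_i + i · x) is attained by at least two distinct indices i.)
Roots: {-4, -3, 0}

Each tropical root is a break point of the lower envelope of the lines y = a_i + i · x (there are 4 lines, with slopes 0, 1, ..., 3). Only the lines that attain the minimum somewhere contribute to roots; other lines are dominated. Here the surviving (envelope) indices are i = 3, i = 2, i = 1, i = 0.
Intersections between consecutive envelope lines give the roots: for adjacent envelope indices i < j the intersection is x = (a_i − a_j) / (j − i). Reading off the sorted break points: {-4, -3, 0}.
Verification: at each break x_0, at least two indices attain the minimum of min_i(a_i + i · x_0).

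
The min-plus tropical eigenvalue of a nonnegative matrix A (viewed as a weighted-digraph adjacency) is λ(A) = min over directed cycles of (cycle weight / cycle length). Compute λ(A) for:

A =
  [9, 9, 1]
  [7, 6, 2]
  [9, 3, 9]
λ(A) = 5/2

Enumerate directed cycles and compute their means (weight / length). Sample:
  cycle 0 → 0: weight = 9, length = 1, mean = 9/1 ≈ 9.000
  cycle 1 → 1: weight = 6, length = 1, mean = 6/1 ≈ 6.000
  cycle 2 → 2: weight = 9, length = 1, mean = 9/1 ≈ 9.000
  cycle 0 → 1 → 0: weight = 16, length = 2, mean = 16/2 ≈ 8.000
  cycle 0 → 2 → 0: weight = 10, length = 2, mean = 10/2 ≈ 5.000
  cycle 1 → 0 → 1: weight = 16, length = 2, mean = 16/2 ≈ 8.000
Minimum mean = 2.500, attained e.g. along the cycle 1 → 2 → 1 with weight 5 and length 2. So λ(A) = 5/2 = 5/2.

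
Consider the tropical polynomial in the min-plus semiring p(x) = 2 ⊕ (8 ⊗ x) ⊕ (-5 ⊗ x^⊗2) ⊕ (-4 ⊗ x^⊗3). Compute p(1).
p(1) = -3

A tropical monomial a ⊗ x^⊗i evaluates to a + i · x. Evaluating each term at x = 1:
  Term 0 contributes 2 + 0 · 1 = 2
  Term 1 contributes 8 + 1 · 1 = 9
  Term 2 contributes -5 + 2 · 1 = -3
  Term 3 contributes -4 + 3 · 1 = -1
p(1) = ⊕ of these = min[2, 9, -3, -1] = -3.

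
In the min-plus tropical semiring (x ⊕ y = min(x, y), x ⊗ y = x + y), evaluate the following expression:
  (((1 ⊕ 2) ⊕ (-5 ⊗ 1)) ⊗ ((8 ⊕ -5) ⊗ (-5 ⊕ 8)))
(((1 ⊕ 2) ⊕ (-5 ⊗ 1)) ⊗ ((8 ⊕ -5) ⊗ (-5 ⊕ 8))) = -14

Expand innermost to outermost. Recall ⊕ takes the minimum of its arguments and ⊗ takes their sum. Working out the expression (((1 ⊕ 2) ⊕ (-5 ⊗ 1)) ⊗ ((8 ⊕ -5) ⊗ (-5 ⊕ 8))) gives -14.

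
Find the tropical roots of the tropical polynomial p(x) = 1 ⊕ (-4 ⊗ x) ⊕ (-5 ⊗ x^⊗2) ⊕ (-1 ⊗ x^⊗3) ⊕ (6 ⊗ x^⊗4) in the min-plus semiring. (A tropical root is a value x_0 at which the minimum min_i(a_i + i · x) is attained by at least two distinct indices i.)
Roots: {-7, -4, 1, 5}

Each tropical root is a break point of the lower envelope of the lines y = a_i + i · x (there are 5 lines, with slopes 0, 1, ..., 4). Only the lines that attain the minimum somewhere contribute to roots; other lines are dominated. Here the surviving (envelope) indices are i = 4, i = 3, i = 2, i = 1, i = 0.
Intersections between consecutive envelope lines give the roots: for adjacent envelope indices i < j the intersection is x = (a_i − a_j) / (j − i). Reading off the sorted break points: {-7, -4, 1, 5}.
Verification: at each break x_0, at least two indices attain the minimum of min_i(a_i + i · x_0).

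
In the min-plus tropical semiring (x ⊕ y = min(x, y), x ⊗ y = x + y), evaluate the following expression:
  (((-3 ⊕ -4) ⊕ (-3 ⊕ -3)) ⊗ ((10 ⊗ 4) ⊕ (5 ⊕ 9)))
(((-3 ⊕ -4) ⊕ (-3 ⊕ -3)) ⊗ ((10 ⊗ 4) ⊕ (5 ⊕ 9))) = 1

Expand innermost to outermost. Recall ⊕ takes the minimum of its arguments and ⊗ takes their sum. Working out the expression (((-3 ⊕ -4) ⊕ (-3 ⊕ -3)) ⊗ ((10 ⊗ 4) ⊕ (5 ⊕ 9))) gives 1.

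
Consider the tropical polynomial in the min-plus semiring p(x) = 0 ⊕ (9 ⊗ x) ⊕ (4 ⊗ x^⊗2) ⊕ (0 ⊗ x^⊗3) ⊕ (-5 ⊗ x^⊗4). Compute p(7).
p(7) = 0

A tropical monomial a ⊗ x^⊗i evaluates to a + i · x. Evaluating each term at x = 7:
  Term 0 contributes 0 + 0 · 7 = 0
  Term 1 contributes 9 + 1 · 7 = 16
  Term 2 contributes 4 + 2 · 7 = 18
  Term 3 contributes 0 + 3 · 7 = 21
  Term 4 contributes -5 + 4 · 7 = 23
p(7) = ⊕ of these = min[0, 16, 18, 21, 23] = 0.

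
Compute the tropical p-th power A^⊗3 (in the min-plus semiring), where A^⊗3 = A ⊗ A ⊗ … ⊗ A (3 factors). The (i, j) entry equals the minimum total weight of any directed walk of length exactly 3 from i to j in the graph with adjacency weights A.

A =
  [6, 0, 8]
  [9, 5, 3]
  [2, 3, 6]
A^⊗3 =
  [5, 6, 8]
  [10, 5, 9]
  [8, 7, 5]

Each entry (A^⊗3)_ij equals the minimum over all length-3 walks i = v_0 → v_1 → … → v_3 = j of Σ_t A[v_t][v_{t+1}]. For example, for (i, j) = (0, 2) we minimise over 9 possible intermediate vertex sequences; the minimum is 8, attained along the walk 0 → 1 → 1 → 2.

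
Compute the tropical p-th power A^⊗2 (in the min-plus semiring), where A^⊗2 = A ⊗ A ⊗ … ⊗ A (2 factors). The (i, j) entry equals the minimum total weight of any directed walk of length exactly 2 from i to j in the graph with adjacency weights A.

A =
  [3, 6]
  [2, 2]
A^⊗2 =
  [6, 8]
  [4, 4]

Each entry (A^⊗2)_ij equals the minimum over all length-2 walks i = v_0 → v_1 → … → v_2 = j of Σ_t A[v_t][v_{t+1}]. For example, for (i, j) = (0, 1) we minimise over 2 possible intermediate vertex sequences; the minimum is 8, attained along the walk 0 → 1 → 1.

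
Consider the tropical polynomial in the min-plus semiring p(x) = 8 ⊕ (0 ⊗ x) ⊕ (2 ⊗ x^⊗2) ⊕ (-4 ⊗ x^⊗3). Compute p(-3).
p(-3) = -13

A tropical monomial a ⊗ x^⊗i evaluates to a + i · x. Evaluating each term at x = -3:
  Term 0 contributes 8 + 0 · -3 = 8
  Term 1 contributes 0 + 1 · -3 = -3
  Term 2 contributes 2 + 2 · -3 = -4
  Term 3 contributes -4 + 3 · -3 = -13
p(-3) = ⊕ of these = min[8, -3, -4, -13] = -13.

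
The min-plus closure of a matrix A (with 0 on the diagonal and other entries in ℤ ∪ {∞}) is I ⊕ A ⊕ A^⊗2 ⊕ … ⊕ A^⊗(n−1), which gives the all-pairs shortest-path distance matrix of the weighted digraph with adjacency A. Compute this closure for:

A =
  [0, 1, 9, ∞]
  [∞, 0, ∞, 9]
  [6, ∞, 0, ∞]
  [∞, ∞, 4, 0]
Closure =
  [0, 1, 9, 10]
  [19, 0, 13, 9]
  [6, 7, 0, 16]
  [10, 11, 4, 0]

This is the Floyd-Warshall all-pairs shortest-path computation. For each intermediate vertex k = 0, 1, …, 3, update dist[i][j] ← min(dist[i][j], dist[i][k] + dist[k][j]). The final matrix gives, for each (i, j), the minimum total weight of any directed path from i to j (possibly empty when i = j).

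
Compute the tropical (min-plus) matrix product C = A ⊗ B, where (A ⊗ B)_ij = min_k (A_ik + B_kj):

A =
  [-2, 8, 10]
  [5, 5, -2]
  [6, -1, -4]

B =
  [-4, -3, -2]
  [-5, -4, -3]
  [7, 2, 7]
A ⊗ B =
  [-6, -5, -4]
  [0, 0, 2]
  [-6, -5, -4]

Apply the min-plus product entry-by-entry:
  C[0][0] = min over k of (A[0][0] + B[0][0] = -2 + -4 = -6, A[0][1] + B[1][0] = 8 + -5 = 3, A[0][2] + B[2][0] = 10 + 7 = 17) = -6 (attained at k = 0)
  C[0][1] = min over k of (A[0][0] + B[0][1] = -2 + -3 = -5, A[0][1] + B[1][1] = 8 + -4 = 4, A[0][2] + B[2][1] = 10 + 2 = 12) = -5 (attained at k = 0)
  C[0][2] = min over k of (A[0][0] + B[0][2] = -2 + -2 = -4, A[0][1] + B[1][2] = 8 + -3 = 5, A[0][2] + B[2][2] = 10 + 7 = 17) = -4 (attained at k = 0)
  C[1][0] = min over k of (A[1][0] + B[0][0] = 5 + -4 = 1, A[1][1] + B[1][0] = 5 + -5 = 0, A[1][2] + B[2][0] = -2 + 7 = 5) = 0 (attained at k = 1)
  C[1][1] = min over k of (A[1][0] + B[0][1] = 5 + -3 = 2, A[1][1] + B[1][1] = 5 + -4 = 1, A[1][2] + B[2][1] = -2 + 2 = 0) = 0 (attained at k = 2)
  C[1][2] = min over k of (A[1][0] + B[0][2] = 5 + -2 = 3, A[1][1] + B[1][2] = 5 + -3 = 2, A[1][2] + B[2][2] = -2 + 7 = 5) = 2 (attained at k = 1)
  C[2][0] = min over k of (A[2][0] + B[0][0] = 6 + -4 = 2, A[2][1] + B[1][0] = -1 + -5 = -6, A[2][2] + B[2][0] = -4 + 7 = 3) = -6 (attained at k = 1)
  C[2][1] = min over k of (A[2][0] + B[0][1] = 6 + -3 = 3, A[2][1] + B[1][1] = -1 + -4 = -5, A[2][2] + B[2][1] = -4 + 2 = -2) = -5 (attained at k = 1)
  C[2][2] = min over k of (A[2][0] + B[0][2] = 6 + -2 = 4, A[2][1] + B[1][2] = -1 + -3 = -4, A[2][2] + B[2][2] = -4 + 7 = 3) = -4 (attained at k = 1)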